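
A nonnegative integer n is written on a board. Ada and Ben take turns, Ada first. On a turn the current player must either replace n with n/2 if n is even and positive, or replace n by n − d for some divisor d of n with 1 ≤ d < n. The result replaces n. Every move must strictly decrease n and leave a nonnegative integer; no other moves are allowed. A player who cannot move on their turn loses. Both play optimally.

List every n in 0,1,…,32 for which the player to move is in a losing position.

Work bottom-up. With no move the player to move loses. Otherwise the position is W if at least one move leads to an L position for the opponent, and L if every move leads to a W.
n=0: no move → L
n=1: no move → L
n=2: →1(L), so W
n=3: →2(W) only, which is W, so L
n=4: →3(L), so W
n=5: →4(W) only, which is W, so L
n=6: →3(L), so W
n=7: →6(W) only, which is W, so L
n=8: →7(L), so W
n=9: →6(W), 8(W) — all W, so L
n=10: →5(L), so W
n=11: →10(W) only, which is W, so L
n=12: →9(L), so W
n=13: →12(W) only, which is W, so L
n=14: →7(L), so W
n=15: →10(W), 12(W), 14(W) — all W, so L
n=16: →15(L), so W
n=17: →16(W) only, which is W, so L
n=18: →9(L), so W
n=19: →18(W) only, which is W, so L
n=20: →15(L), so W
n=21: →14(W), 18(W), 20(W) — all W, so L
n=22: →11(L), so W
n=23: →22(W) only, which is W, so L
n=24: →21(L), so W
n=25: →20(W), 24(W) — all W, so L
n=26: →13(L), so W
n=27: →18(W), 24(W), 26(W) — all W, so L
n=28: →21(L), so W
n=29: →28(W) only, which is W, so L
n=30: →15(L), so W
n=31: →30(W) only, which is W, so L
n=32: →31(L), so W
The losing starting values of n are exactly the entries labelled L in this table (17 of them).

0, 1, 3, 5, 7, 9, 11, 13, 15, 17, 19, 21, 23, 25, 27, 29, 31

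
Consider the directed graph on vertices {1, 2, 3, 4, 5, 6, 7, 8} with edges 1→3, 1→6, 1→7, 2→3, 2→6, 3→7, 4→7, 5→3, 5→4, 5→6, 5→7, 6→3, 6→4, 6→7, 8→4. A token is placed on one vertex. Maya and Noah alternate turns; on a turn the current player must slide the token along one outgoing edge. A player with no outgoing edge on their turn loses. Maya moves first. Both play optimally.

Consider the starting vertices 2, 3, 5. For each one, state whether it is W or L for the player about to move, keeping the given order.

Work bottom-up. With no move the player to move loses. Otherwise the position is W if at least one move leads to an L position for the opponent, and L if every move leads to a W.
Every edge goes from a vertex to one that appears earlier in the order 7, 4, 3, 6, 1, 2, 5, 8, so processing vertices in that order labels each vertex after all of its successors.
7: no outgoing edge → L
4: W (go to 7, an L position)
3: W (go to 7, an L position)
6: W (go to 7, an L position)
1: W (go to 7, an L position)
2: L (options 6(W), 3(W) are all W)
5: W (go to 7, an L position)
8: L (sole option 4(W) is W)

2: L, 3: W, 5: W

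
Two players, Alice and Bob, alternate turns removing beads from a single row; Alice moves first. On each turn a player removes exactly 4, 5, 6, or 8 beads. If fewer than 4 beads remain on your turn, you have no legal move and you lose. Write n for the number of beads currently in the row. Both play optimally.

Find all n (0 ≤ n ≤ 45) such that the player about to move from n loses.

Work bottom-up. With no move the player to move loses. Otherwise the position is W if at least one move leads to an L position for the opponent, and L if every move leads to a W.
n=0: no move → L
n=1: no move → L
n=2: no move → L
n=3: no move → L
n=4: reaches L-position 0 → W
n=5: reaches L-position 1 → W
n=6: reaches L-position 2 → W
n=7: reaches L-position 3 → W
n=8: reaches L-position 3 → W
n=9: reaches L-position 3 → W
n=10: reaches L-position 2 → W
n=11: reaches L-position 3 → W
n=12: only reaches 8(W), 7(W), 6(W), 4(W), all W → L
n=13: only reaches 9(W), 8(W), 7(W), 5(W), all W → L
n=14: only reaches 10(W), 9(W), 8(W), 6(W), all W → L
n=15: only reaches 11(W), 10(W), 9(W), 7(W), all W → L
n=16: reaches L-position 12 → W
n=17: reaches L-position 13 → W
n=18: reaches L-position 14 → W
n=19: reaches L-position 15 → W
n=20: reaches L-position 15 → W
n=21: reaches L-position 15 → W
n=22: reaches L-position 14 → W
n=23: reaches L-position 15 → W
n=24: only reaches 20(W), 19(W), 18(W), 16(W), all W → L
n=25: only reaches 21(W), 20(W), 19(W), 17(W), all W → L
n=26: only reaches 22(W), 21(W), 20(W), 18(W), all W → L
n=27: only reaches 23(W), 22(W), 21(W), 19(W), all W → L
n=28: reaches L-position 24 → W
n=29: reaches L-position 25 → W
n=30: reaches L-position 26 → W
n=31: reaches L-position 27 → W
n=32: reaches L-position 27 → W
n=33: reaches L-position 27 → W
n=34: reaches L-position 26 → W
n=35: reaches L-position 27 → W
n=36: only reaches 32(W), 31(W), 30(W), 28(W), all W → L
n=37: only reaches 33(W), 32(W), 31(W), 29(W), all W → L
n=38: only reaches 34(W), 33(W), 32(W), 30(W), all W → L
n=39: only reaches 35(W), 34(W), 33(W), 31(W), all W → L
n=40: reaches L-position 36 → W
n=41: reaches L-position 37 → W
n=42: reaches L-position 38 → W
n=43: reaches L-position 39 → W
n=44: reaches L-position 39 → W
n=45: reaches L-position 39 → W
Reading off the rows marked L gives the requested list; there are 16 such values of n.

0, 1, 2, 3, 12, 13, 14, 15, 24, 25, 26, 27, 36, 37, 38, 39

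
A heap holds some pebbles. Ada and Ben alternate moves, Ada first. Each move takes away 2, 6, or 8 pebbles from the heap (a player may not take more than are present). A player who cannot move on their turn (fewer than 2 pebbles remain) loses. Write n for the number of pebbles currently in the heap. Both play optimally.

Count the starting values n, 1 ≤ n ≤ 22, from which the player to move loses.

7

Compute win/loss labels from the base case upward. A position with no move is L. Any other position is W if it can reach an L in one move, else L.
n=0: no move → L
n=1: no move → L
n=2: can move to 0, which is L ⇒ W
n=3: can move to 1, which is L ⇒ W
n=4: the only move is to 2(W), a W ⇒ L
n=5: the only move is to 3(W), a W ⇒ L
n=6: can move to 4, which is L ⇒ W
n=7: can move to 5, which is L ⇒ W
n=8: can move to 0, which is L ⇒ W
n=9: can move to 1, which is L ⇒ W
n=10: can move to 4, which is L ⇒ W
n=11: can move to 5, which is L ⇒ W
n=12: can move to 4, which is L ⇒ W
n=13: can move to 5, which is L ⇒ W
n=14: moves to 12(W), 8(W), 6(W); every one is W ⇒ L
n=15: moves to 13(W), 9(W), 7(W); every one is W ⇒ L
n=16: can move to 14, which is L ⇒ W
n=17: can move to 15, which is L ⇒ W
n=18: moves to 16(W), 12(W), 10(W); every one is W ⇒ L
n=19: moves to 17(W), 13(W), 11(W); every one is W ⇒ L
n=20: can move to 18, which is L ⇒ W
n=21: can move to 19, which is L ⇒ W
n=22: can move to 14, which is L ⇒ W
L entries with 1 ≤ n ≤ 22 (n=0 is outside the asked range and is not counted): n = 1, 4, 5, 14, 15, 18, 19; that makes 7.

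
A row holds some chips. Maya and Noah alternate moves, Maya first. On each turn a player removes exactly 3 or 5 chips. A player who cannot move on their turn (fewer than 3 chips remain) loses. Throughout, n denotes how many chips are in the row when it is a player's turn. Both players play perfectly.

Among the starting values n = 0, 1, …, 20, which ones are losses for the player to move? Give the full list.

Build the W/L table. Terminal = L. A non-terminal position is W if it has a move to some L; otherwise it is L.
n=0: no move → L
n=1: no move → L
n=2: no move → L
n=3: →0(L), so W
n=4: →1(L), so W
n=5: →2(L), so W
n=6: →1(L), so W
n=7: →2(L), so W
n=8: →5(W), 3(W) — all W, so L
n=9: →6(W), 4(W) — all W, so L
n=10: →7(W), 5(W) — all W, so L
n=11: →8(L), so W
n=12: →9(L), so W
n=13: →10(L), so W
n=14: →9(L), so W
n=15: →10(L), so W
n=16: →13(W), 11(W) — all W, so L
n=17: →14(W), 12(W) — all W, so L
n=18: →15(W), 13(W) — all W, so L
n=19: →16(L), so W
n=20: →17(L), so W
Reading off the rows marked L gives the requested list; there are 9 such values of n.

0, 1, 2, 8, 9, 10, 16, 17, 18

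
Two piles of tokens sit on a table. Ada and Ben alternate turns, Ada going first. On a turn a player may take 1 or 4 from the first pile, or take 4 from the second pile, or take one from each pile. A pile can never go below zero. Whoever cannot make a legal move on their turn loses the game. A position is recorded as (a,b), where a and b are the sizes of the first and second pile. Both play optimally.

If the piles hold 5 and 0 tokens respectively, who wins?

Ben wins.

Build the W/L table. Terminal = L. A non-terminal position is W if it has a move to some L; otherwise it is L.
No move ever increases a pile, so every position that can arise here has a ≤ 5 and b ≤ 0; it is enough to label the cells with 0 ≤ a ≤ 5 and 0 ≤ b ≤ 0.
Every move lowers a or b (never raises either), so fill the grid row by row in increasing a, and left to right within a row: each cell's successors are then already labelled.
      b=0
a=0:    L
a=1:    W
a=2:    L
a=3:    W
a=4:    W
a=5:    L
Cells with no legal move (terminal, hence L): (0,0).
The remaining L cells, each justified by listing all of its moves:
(2,0): the only move is to (1,0)(W), a W ⇒ L
(5,0): moves to (4,0)(W), (1,0)(W); every one is W ⇒ L
Every other cell has at least one move into one of the L cells above, so it is W.
The starting position (5,0) is L: whatever Ada does, the opponent receives a W position.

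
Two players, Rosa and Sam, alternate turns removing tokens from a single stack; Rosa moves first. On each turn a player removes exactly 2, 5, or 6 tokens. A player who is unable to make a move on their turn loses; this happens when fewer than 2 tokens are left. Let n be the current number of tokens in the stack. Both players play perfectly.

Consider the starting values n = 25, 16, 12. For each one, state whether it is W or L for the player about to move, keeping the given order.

Compute win/loss labels from the base case upward. A position with no move is L. Any other position is W if it can reach an L in one move, else L.
n=0: no move → L
n=1: no move → L
n=2: →0(L), so W
n=3: →1(L), so W
n=4: →2(W) only, which is W, so L
n=5: →0(L), so W
n=6: →4(L), so W
n=7: →1(L), so W
n=8: →6(W), 3(W), 2(W) — all W, so L
n=9: →4(L), so W
n=10: →8(L), so W
n=11: →9(W), 6(W), 5(W) — all W, so L
n=12: →10(W), 7(W), 6(W) — all W, so L
n=13: →11(L), so W
n=14: →12(L), so W
n=15: →13(W), 10(W), 9(W) — all W, so L
n=16: →11(L), so W
n=17: →15(L), so W
n=18: →12(L), so W
n=19: →17(W), 14(W), 13(W) — all W, so L
n=20: →15(L), so W
n=21: →19(L), so W
n=22: →20(W), 17(W), 16(W) — all W, so L
n=23: →21(W), 18(W), 17(W) — all W, so L
n=24: →22(L), so W
n=25: →23(L), so W

25: W, 16: W, 12: L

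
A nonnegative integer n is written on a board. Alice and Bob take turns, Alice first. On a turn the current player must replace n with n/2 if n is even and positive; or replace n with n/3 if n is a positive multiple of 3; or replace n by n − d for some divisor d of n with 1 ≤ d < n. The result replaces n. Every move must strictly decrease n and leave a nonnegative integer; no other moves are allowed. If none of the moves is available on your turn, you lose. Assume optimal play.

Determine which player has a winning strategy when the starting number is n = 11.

Use the standard recursion: the mover loses at a terminal position; elsewhere, the mover wins exactly when some move hands the opponent an L position.
n=0: no move → L
n=1: no move → L
n=2: W (go to 1, an L position)
n=3: W (go to 1, an L position)
n=4: L (options 2(W), 3(W) are all W)
n=5: W (go to 4, an L position)
n=6: W (go to 4, an L position)
n=7: L (sole option 6(W) is W)
n=8: W (go to 4, an L position)
n=9: L (options 3(W), 6(W), 8(W) are all W)
n=10: W (go to 9, an L position)
n=11: L (sole option 10(W) is W)
The starting position 11 is L: whatever Alice does, the opponent receives a W position.

Bob wins.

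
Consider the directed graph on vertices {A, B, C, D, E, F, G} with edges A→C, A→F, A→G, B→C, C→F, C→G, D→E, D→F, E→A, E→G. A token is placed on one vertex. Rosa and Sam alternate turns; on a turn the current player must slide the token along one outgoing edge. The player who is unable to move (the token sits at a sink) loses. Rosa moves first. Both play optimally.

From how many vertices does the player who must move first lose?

3

Work bottom-up. With no move the player to move loses. Otherwise the position is W if at least one move leads to an L position for the opponent, and L if every move leads to a W.
Every edge goes from a vertex to one that appears earlier in the order F, G, C, A, E, D, B, so processing vertices in that order labels each vertex after all of its successors.
F: no outgoing edge → L
G: no outgoing edge → L
C: reaches L-position G → W
A: reaches L-position G → W
E: reaches L-position G → W
D: reaches L-position F → W
B: only reaches C(W), which is W → L
The L vertices are B, F, G; that is 3 in all.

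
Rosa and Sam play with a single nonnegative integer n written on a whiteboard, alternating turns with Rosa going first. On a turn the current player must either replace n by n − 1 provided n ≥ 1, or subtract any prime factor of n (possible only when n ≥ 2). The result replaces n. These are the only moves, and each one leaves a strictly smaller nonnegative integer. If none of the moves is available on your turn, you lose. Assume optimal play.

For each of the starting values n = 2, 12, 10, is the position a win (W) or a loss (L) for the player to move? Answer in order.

2: W, 12: L, 10: W

Compute win/loss labels from the base case upward. A position with no move is L. Any other position is W if it can reach an L in one move, else L.
n=0: no move → L
n=1: reaches L-position 0 → W
n=2: reaches L-position 0 → W
n=3: reaches L-position 0 → W
n=4: only reaches 2(W), 3(W), all W → L
n=5: reaches L-position 0 → W
n=6: reaches L-position 4 → W
n=7: reaches L-position 0 → W
n=8: only reaches 6(W), 7(W), all W → L
n=9: reaches L-position 8 → W
n=10: reaches L-position 8 → W
n=11: reaches L-position 0 → W
n=12: only reaches 9(W), 10(W), 11(W), all W → L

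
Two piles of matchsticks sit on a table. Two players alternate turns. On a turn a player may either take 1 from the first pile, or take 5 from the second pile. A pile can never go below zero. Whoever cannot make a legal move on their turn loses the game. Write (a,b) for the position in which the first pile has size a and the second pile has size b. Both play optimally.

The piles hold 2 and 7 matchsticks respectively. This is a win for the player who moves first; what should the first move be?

Work bottom-up. With no move the player to move loses. Otherwise the position is W if at least one move leads to an L position for the opponent, and L if every move leads to a W.
No move ever increases a pile, so every position that can arise here has a ≤ 2 and b ≤ 7; it is enough to label the cells with 0 ≤ a ≤ 2 and 0 ≤ b ≤ 7.
Every move lowers a or b (never raises either), so fill the grid row by row in increasing a, and left to right within a row: each cell's successors are then already labelled.
      b=0  b=1  b=2  b=3  b=4  b=5  b=6  b=7
a=0:    L    L    L    L    L    W    W    W
a=1:    W    W    W    W    W    L    L    L
a=2:    L    L    L    L    L    W    W    W
Cells with no legal move (terminal, hence L): (0,0), (0,1), (0,2), (0,3), (0,4).
The remaining L cells, each justified by listing all of its moves:
(1,5): moves to (0,5)(W), (1,0)(W); every one is W ⇒ L
(1,6): moves to (0,6)(W), (1,1)(W); every one is W ⇒ L
(1,7): moves to (0,7)(W), (1,2)(W); every one is W ⇒ L
(2,0): the only move is to (1,0)(W), a W ⇒ L
(2,1): the only move is to (1,1)(W), a W ⇒ L
(2,2): the only move is to (1,2)(W), a W ⇒ L
(2,3): the only move is to (1,3)(W), a W ⇒ L
(2,4): the only move is to (1,4)(W), a W ⇒ L
Every other cell has at least one move into one of the L cells above, so it is W.
From (2,7), the L positions reachable in one move are: (1,7), (2,2). Any move reaching one of these is winning.

Move to (1,7).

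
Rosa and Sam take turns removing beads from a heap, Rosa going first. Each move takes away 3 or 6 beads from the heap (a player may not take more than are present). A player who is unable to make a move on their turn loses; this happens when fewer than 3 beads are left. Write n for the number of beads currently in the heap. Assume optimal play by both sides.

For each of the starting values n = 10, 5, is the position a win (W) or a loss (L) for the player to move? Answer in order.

10: L, 5: W

Work bottom-up. With no move the player to move loses. Otherwise the position is W if at least one move leads to an L position for the opponent, and L if every move leads to a W.
n=0: no move → L
n=1: no move → L
n=2: no move → L
n=3: can move to 0, which is L ⇒ W
n=4: can move to 1, which is L ⇒ W
n=5: can move to 2, which is L ⇒ W
n=6: can move to 0, which is L ⇒ W
n=7: can move to 1, which is L ⇒ W
n=8: can move to 2, which is L ⇒ W
n=9: moves to 6(W), 3(W); every one is W ⇒ L
n=10: moves to 7(W), 4(W); every one is W ⇒ L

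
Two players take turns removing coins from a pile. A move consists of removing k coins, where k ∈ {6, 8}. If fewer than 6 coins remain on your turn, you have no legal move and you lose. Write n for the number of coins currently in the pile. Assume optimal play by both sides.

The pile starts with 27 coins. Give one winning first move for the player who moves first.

Label each position W (a win for the player to move) or L (a loss). A position with no legal move is L; any other position is W exactly when some move reaches an L, and L when every move reaches a W.
n=0: no move → L
n=1: no move → L
n=2: no move → L
n=3: no move → L
n=4: no move → L
n=5: no move → L
n=6: W (go to 0, an L position)
n=7: W (go to 1, an L position)
n=8: W (go to 2, an L position)
n=9: W (go to 3, an L position)
n=10: W (go to 4, an L position)
n=11: W (go to 5, an L position)
n=12: W (go to 4, an L position)
n=13: W (go to 5, an L position)
n=14: L (options 8(W), 6(W) are all W)
n=15: L (options 9(W), 7(W) are all W)
n=16: L (options 10(W), 8(W) are all W)
n=17: L (options 11(W), 9(W) are all W)
n=18: L (options 12(W), 10(W) are all W)
n=19: L (options 13(W), 11(W) are all W)
n=20: W (go to 14, an L position)
n=21: W (go to 15, an L position)
n=22: W (go to 16, an L position)
n=23: W (go to 17, an L position)
n=24: W (go to 18, an L position)
n=25: W (go to 19, an L position)
n=26: W (go to 18, an L position)
n=27: W (go to 19, an L position)
From 27, the L positions reachable in one move are: 19.

Remove 8, leaving 19.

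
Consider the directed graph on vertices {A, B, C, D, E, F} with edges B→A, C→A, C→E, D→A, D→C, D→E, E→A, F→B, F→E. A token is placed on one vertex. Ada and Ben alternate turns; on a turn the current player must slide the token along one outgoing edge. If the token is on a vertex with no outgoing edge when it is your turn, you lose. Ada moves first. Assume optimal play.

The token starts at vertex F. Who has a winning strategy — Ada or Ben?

Ben wins.

Compute win/loss labels from the base case upward. A position with no move is L. Any other position is W if it can reach an L in one move, else L.
Every edge goes from a vertex to one that appears earlier in the order A, E, C, D, B, F, so processing vertices in that order labels each vertex after all of its successors.
A: no outgoing edge → L
E: reaches L-position A → W
C: reaches L-position A → W
D: reaches L-position A → W
B: reaches L-position A → W
F: only reaches B(W), E(W), all W → L
The starting position F is L: whatever Ada does, the opponent receives a W position.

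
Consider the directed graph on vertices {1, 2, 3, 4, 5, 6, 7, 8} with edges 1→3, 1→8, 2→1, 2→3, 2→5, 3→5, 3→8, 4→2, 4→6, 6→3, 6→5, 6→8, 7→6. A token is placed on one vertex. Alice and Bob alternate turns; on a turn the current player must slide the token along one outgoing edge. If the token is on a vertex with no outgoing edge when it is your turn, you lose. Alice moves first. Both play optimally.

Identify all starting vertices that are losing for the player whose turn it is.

4, 5, 7, 8

Work bottom-up. With no move the player to move loses. Otherwise the position is W if at least one move leads to an L position for the opponent, and L if every move leads to a W.
Every edge goes from a vertex to one that appears earlier in the order 5, 8, 3, 6, 1, 2, 4, 7, so processing vertices in that order labels each vertex after all of its successors.
5: no outgoing edge → L
8: no outgoing edge → L
3: can move to 8, which is L ⇒ W
6: can move to 8, which is L ⇒ W
1: can move to 8, which is L ⇒ W
2: can move to 5, which is L ⇒ W
4: moves to 2(W), 6(W); every one is W ⇒ L
7: the only move is to 6(W), a W ⇒ L
The losing starting vertices are exactly the entries labelled L in this table (4 of them).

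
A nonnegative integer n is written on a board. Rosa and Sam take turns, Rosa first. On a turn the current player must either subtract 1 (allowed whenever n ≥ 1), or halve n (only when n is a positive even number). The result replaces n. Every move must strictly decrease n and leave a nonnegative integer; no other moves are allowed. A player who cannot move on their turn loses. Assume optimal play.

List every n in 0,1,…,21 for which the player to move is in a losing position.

0, 2, 5, 7, 9, 11, 13, 15, 17, 19, 21

Positions with no move are L. A position that does have a move is losing for the player to move precisely when every available move leads to a winning position for the opponent. Fill in the labels:
n=0: no move → L
n=1: →0(L), so W
n=2: →1(W) only, which is W, so L
n=3: →2(L), so W
n=4: →2(L), so W
n=5: →4(W) only, which is W, so L
n=6: →5(L), so W
n=7: →6(W) only, which is W, so L
n=8: →7(L), so W
n=9: →8(W) only, which is W, so L
n=10: →5(L), so W
n=11: →10(W) only, which is W, so L
n=12: →11(L), so W
n=13: →12(W) only, which is W, so L
n=14: →7(L), so W
n=15: →14(W) only, which is W, so L
n=16: →15(L), so W
n=17: →16(W) only, which is W, so L
n=18: →9(L), so W
n=19: →18(W) only, which is W, so L
n=20: →19(L), so W
n=21: →20(W) only, which is W, so L
The losing starting values of n are exactly the entries labelled L in this table (11 of them).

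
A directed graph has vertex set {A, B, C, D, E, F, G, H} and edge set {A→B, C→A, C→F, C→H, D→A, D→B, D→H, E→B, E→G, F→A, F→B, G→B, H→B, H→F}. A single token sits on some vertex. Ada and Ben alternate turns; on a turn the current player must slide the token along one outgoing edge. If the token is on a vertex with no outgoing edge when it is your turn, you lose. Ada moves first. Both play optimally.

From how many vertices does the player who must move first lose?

Work bottom-up. With no move the player to move loses. Otherwise the position is W if at least one move leads to an L position for the opponent, and L if every move leads to a W.
Every edge goes from a vertex to one that appears earlier in the order B, A, F, H, C, G, D, E, so processing vertices in that order labels each vertex after all of its successors.
B: no outgoing edge → L
A: W (go to B, an L position)
F: W (go to B, an L position)
H: W (go to B, an L position)
C: L (options H(W), F(W), A(W) are all W)
G: W (go to B, an L position)
D: W (go to B, an L position)
E: W (go to B, an L position)
The L vertices are B, C; that is 2 in all.

2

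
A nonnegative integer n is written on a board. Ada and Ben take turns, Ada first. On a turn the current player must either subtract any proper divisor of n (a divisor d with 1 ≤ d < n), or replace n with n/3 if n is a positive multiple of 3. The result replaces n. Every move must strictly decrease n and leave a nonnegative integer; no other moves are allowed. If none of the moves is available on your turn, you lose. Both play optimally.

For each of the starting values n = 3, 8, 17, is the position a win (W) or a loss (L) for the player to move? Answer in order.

Compute win/loss labels from the base case upward. A position with no move is L. Any other position is W if it can reach an L in one move, else L.
n=0: no move → L
n=1: no move → L
n=2: →1(L), so W
n=3: →1(L), so W
n=4: →2(W), 3(W) — all W, so L
n=5: →4(L), so W
n=6: →4(L), so W
n=7: →6(W) only, which is W, so L
n=8: →4(L), so W
n=9: →3(W), 6(W), 8(W) — all W, so L
n=10: →9(L), so W
n=11: →10(W) only, which is W, so L
n=12: →4(L), so W
n=13: →12(W) only, which is W, so L
n=14: →7(L), so W
n=15: →5(W), 10(W), 12(W), 14(W) — all W, so L
n=16: →15(L), so W
n=17: →16(W) only, which is W, so L

3: W, 8: W, 17: L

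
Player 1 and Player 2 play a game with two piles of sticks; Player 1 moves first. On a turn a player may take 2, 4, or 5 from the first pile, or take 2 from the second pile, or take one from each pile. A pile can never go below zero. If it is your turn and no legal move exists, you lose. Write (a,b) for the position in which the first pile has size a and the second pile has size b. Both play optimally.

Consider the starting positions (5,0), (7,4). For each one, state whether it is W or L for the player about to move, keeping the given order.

Compute win/loss labels from the base case upward. A position with no move is L. Any other position is W if it can reach an L in one move, else L.
No move ever increases a pile, so every position that can arise here has a ≤ 7 and b ≤ 4; it is enough to label the cells with 0 ≤ a ≤ 7 and 0 ≤ b ≤ 4.
Every move lowers a or b (never raises either), so fill the grid row by row in increasing a, and left to right within a row: each cell's successors are then already labelled.
      b=0  b=1  b=2  b=3  b=4
a=0:    L    L    W    W    L
a=1:    L    W    W    L    L
a=2:    W    W    L    L    W
a=3:    W    L    L    W    W
a=4:    W    W    W    W    W
a=5:    W    W    W    W    W
a=6:    W    L    W    W    W
a=7:    L    W    W    W    L
Cells with no legal move (terminal, hence L): (0,0), (0,1), (1,0).
The remaining L cells, each justified by listing all of its moves:
(0,4): the only move is to (0,2)(W), a W ⇒ L
(1,3): moves to (1,1)(W), (0,2)(W); every one is W ⇒ L
(1,4): moves to (1,2)(W), (0,3)(W); every one is W ⇒ L
(2,2): moves to (0,2)(W), (2,0)(W), (1,1)(W); every one is W ⇒ L
(2,3): moves to (0,3)(W), (2,1)(W), (1,2)(W); every one is W ⇒ L
(3,1): moves to (1,1)(W), (2,0)(W); every one is W ⇒ L
(3,2): moves to (1,2)(W), (3,0)(W), (2,1)(W); every one is W ⇒ L
(6,1): moves to (4,1)(W), (2,1)(W), (1,1)(W), (5,0)(W); every one is W ⇒ L
(7,0): moves to (5,0)(W), (3,0)(W), (2,0)(W); every one is W ⇒ L
(7,4): moves to (5,4)(W), (3,4)(W), (2,4)(W), (7,2)(W), (6,3)(W); every one is W ⇒ L
Every other cell has at least one move into one of the L cells above, so it is W.
(5,0): the move to (1,0) reaches an L cell, so W
(7,4): one of the L cells justified above, so L

(5,0): W, (7,4): L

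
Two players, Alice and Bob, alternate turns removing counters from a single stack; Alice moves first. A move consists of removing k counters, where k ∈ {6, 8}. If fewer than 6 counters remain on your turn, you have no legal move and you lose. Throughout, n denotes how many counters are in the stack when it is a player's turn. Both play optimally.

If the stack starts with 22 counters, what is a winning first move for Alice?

Remove 6, leaving 16.

Compute win/loss labels from the base case upward. A position with no move is L. Any other position is W if it can reach an L in one move, else L.
n=0: no move → L
n=1: no move → L
n=2: no move → L
n=3: no move → L
n=4: no move → L
n=5: no move → L
n=6: W (go to 0, an L position)
n=7: W (go to 1, an L position)
n=8: W (go to 2, an L position)
n=9: W (go to 3, an L position)
n=10: W (go to 4, an L position)
n=11: W (go to 5, an L position)
n=12: W (go to 4, an L position)
n=13: W (go to 5, an L position)
n=14: L (options 8(W), 6(W) are all W)
n=15: L (options 9(W), 7(W) are all W)
n=16: L (options 10(W), 8(W) are all W)
n=17: L (options 11(W), 9(W) are all W)
n=18: L (options 12(W), 10(W) are all W)
n=19: L (options 13(W), 11(W) are all W)
n=20: W (go to 14, an L position)
n=21: W (go to 15, an L position)
n=22: W (go to 16, an L position)
From 22, the L positions reachable in one move are: 16, 14. Any move reaching one of these is winning.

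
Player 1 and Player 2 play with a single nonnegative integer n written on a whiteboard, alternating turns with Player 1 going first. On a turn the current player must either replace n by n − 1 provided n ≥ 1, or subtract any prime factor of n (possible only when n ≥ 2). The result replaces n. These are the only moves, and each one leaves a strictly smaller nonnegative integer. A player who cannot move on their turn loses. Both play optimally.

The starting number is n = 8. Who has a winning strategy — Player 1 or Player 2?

Player 2 wins.

Positions with no move are L. A position that does have a move is losing for the player to move precisely when every available move leads to a winning position for the opponent. Fill in the labels:
n=0: no move → L
n=1: W (go to 0, an L position)
n=2: W (go to 0, an L position)
n=3: W (go to 0, an L position)
n=4: L (options 2(W), 3(W) are all W)
n=5: W (go to 0, an L position)
n=6: W (go to 4, an L position)
n=7: W (go to 0, an L position)
n=8: L (options 6(W), 7(W) are all W)
The starting position 8 is L: whatever Player 1 does, the opponent receives a W position.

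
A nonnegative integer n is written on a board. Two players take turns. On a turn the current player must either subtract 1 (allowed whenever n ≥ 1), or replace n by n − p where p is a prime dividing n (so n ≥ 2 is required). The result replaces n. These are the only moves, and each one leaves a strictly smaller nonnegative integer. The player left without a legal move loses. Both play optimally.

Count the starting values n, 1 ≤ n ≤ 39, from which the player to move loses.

9

Label each position W (a win for the player to move) or L (a loss). A position with no legal move is L; any other position is W exactly when some move reaches an L, and L when every move reaches a W.
n=0: no move → L
n=1: reaches L-position 0 → W
n=2: reaches L-position 0 → W
n=3: reaches L-position 0 → W
n=4: only reaches 2(W), 3(W), all W → L
n=5: reaches L-position 0 → W
n=6: reaches L-position 4 → W
n=7: reaches L-position 0 → W
n=8: only reaches 6(W), 7(W), all W → L
n=9: reaches L-position 8 → W
n=10: reaches L-position 8 → W
n=11: reaches L-position 0 → W
n=12: only reaches 9(W), 10(W), 11(W), all W → L
n=13: reaches L-position 0 → W
n=14: reaches L-position 12 → W
n=15: reaches L-position 12 → W
n=16: only reaches 14(W), 15(W), all W → L
n=17: reaches L-position 0 → W
n=18: reaches L-position 16 → W
n=19: reaches L-position 0 → W
n=20: only reaches 15(W), 18(W), 19(W), all W → L
n=21: reaches L-position 20 → W
n=22: reaches L-position 20 → W
n=23: reaches L-position 0 → W
n=24: only reaches 21(W), 22(W), 23(W), all W → L
n=25: reaches L-position 20 → W
n=26: reaches L-position 24 → W
n=27: reaches L-position 24 → W
n=28: only reaches 21(W), 26(W), 27(W), all W → L
n=29: reaches L-position 0 → W
n=30: reaches L-position 28 → W
n=31: reaches L-position 0 → W
n=32: only reaches 30(W), 31(W), all W → L
n=33: reaches L-position 32 → W
n=34: reaches L-position 32 → W
n=35: reaches L-position 28 → W
n=36: only reaches 33(W), 34(W), 35(W), all W → L
n=37: reaches L-position 0 → W
n=38: reaches L-position 36 → W
n=39: reaches L-position 36 → W
L entries with 1 ≤ n ≤ 39 (n=0 is outside the asked range and is not counted): n = 4, 8, 12, 16, 20, 24, 28, 32, 36; that makes 9.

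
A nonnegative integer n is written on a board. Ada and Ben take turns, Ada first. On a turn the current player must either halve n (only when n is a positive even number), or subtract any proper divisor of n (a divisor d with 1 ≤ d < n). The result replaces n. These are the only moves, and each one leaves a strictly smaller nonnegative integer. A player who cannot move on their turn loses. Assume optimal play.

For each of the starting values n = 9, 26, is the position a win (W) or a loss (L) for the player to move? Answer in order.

9: L, 26: W

Use the standard recursion: the mover loses at a terminal position; elsewhere, the mover wins exactly when some move hands the opponent an L position.
n=0: no move → L
n=1: no move → L
n=2: reaches L-position 1 → W
n=3: only reaches 2(W), which is W → L
n=4: reaches L-position 3 → W
n=5: only reaches 4(W), which is W → L
n=6: reaches L-position 3 → W
n=7: only reaches 6(W), which is W → L
n=8: reaches L-position 7 → W
n=9: only reaches 6(W), 8(W), all W → L
n=10: reaches L-position 5 → W
n=11: only reaches 10(W), which is W → L
n=12: reaches L-position 9 → W
n=13: only reaches 12(W), which is W → L
n=14: reaches L-position 7 → W
n=15: only reaches 10(W), 12(W), 14(W), all W → L
n=16: reaches L-position 15 → W
n=17: only reaches 16(W), which is W → L
n=18: reaches L-position 9 → W
n=19: only reaches 18(W), which is W → L
n=20: reaches L-position 15 → W
n=21: only reaches 14(W), 18(W), 20(W), all W → L
n=22: reaches L-position 11 → W
n=23: only reaches 22(W), which is W → L
n=24: reaches L-position 21 → W
n=25: only reaches 20(W), 24(W), all W → L
n=26: reaches L-position 13 → W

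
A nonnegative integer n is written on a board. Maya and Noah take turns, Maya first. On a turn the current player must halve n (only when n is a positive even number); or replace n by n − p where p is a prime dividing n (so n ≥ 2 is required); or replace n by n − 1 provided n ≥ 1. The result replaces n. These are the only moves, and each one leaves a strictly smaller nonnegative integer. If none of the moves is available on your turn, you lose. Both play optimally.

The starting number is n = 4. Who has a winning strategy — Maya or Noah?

Label each position W (a win for the player to move) or L (a loss). A position with no legal move is L; any other position is W exactly when some move reaches an L, and L when every move reaches a W.
n=0: no move → L
n=1: →0(L), so W
n=2: →0(L), so W
n=3: →0(L), so W
n=4: →2(W), 3(W) — all W, so L
Every move from 4 reaches a W position, so the mover loses.

Noah wins.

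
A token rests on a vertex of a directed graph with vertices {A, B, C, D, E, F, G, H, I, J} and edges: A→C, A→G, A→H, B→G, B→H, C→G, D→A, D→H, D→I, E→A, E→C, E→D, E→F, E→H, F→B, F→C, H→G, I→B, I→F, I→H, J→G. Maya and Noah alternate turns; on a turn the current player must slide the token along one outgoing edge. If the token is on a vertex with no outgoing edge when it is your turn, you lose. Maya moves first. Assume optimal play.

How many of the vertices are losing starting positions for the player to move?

3

Use the standard recursion: the mover loses at a terminal position; elsewhere, the mover wins exactly when some move hands the opponent an L position.
Every edge goes from a vertex to one that appears earlier in the order G, H, B, C, F, I, A, D, E, J, so processing vertices in that order labels each vertex after all of its successors.
G: no outgoing edge → L
H: W (go to G, an L position)
B: W (go to G, an L position)
C: W (go to G, an L position)
F: L (options C(W), B(W) are all W)
I: W (go to F, an L position)
A: W (go to G, an L position)
D: L (options A(W), I(W), H(W) are all W)
E: W (go to D, an L position)
J: W (go to G, an L position)
The L vertices are D, F, G; that is 3 in all.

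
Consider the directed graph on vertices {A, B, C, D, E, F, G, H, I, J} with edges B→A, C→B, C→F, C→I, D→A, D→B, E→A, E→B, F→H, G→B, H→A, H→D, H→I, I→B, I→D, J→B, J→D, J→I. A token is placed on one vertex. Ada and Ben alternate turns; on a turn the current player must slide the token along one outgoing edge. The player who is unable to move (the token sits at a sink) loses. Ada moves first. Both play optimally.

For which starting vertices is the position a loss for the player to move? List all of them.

A, F, G, I

Build the W/L table. Terminal = L. A non-terminal position is W if it has a move to some L; otherwise it is L.
Every edge goes from a vertex to one that appears earlier in the order A, B, D, E, I, H, F, G, J, C, so processing vertices in that order labels each vertex after all of its successors.
A: no outgoing edge → L
B: →A(L), so W
D: →A(L), so W
E: →A(L), so W
I: →D(W), B(W) — all W, so L
H: →I(L), so W
F: →H(W) only, which is W, so L
G: →B(W) only, which is W, so L
J: →I(L), so W
C: →F(L), so W
Reading off the rows marked L gives the requested list; there are 4 such vertices.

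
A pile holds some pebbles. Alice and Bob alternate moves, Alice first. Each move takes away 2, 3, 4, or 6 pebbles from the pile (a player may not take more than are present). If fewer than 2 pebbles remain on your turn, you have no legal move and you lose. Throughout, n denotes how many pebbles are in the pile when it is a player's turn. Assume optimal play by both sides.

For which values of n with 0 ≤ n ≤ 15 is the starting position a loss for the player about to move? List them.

Classify positions by backward induction: terminal positions (no move available) are L. From any other position, the mover wins iff some move reaches an L.
n=0: no move → L
n=1: no move → L
n=2: →0(L), so W
n=3: →1(L), so W
n=4: →1(L), so W
n=5: →1(L), so W
n=6: →0(L), so W
n=7: →1(L), so W
n=8: →6(W), 5(W), 4(W), 2(W) — all W, so L
n=9: →7(W), 6(W), 5(W), 3(W) — all W, so L
n=10: →8(L), so W
n=11: →9(L), so W
n=12: →9(L), so W
n=13: →9(L), so W
n=14: →8(L), so W
n=15: →9(L), so W
Reading off the rows marked L gives the requested list; there are 4 such values of n.

0, 1, 8, 9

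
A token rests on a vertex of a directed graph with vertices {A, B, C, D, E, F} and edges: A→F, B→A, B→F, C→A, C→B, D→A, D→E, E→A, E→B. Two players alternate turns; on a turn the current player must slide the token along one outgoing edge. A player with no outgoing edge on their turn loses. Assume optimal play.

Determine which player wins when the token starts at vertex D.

Label each position W (a win for the player to move) or L (a loss). A position with no legal move is L; any other position is W exactly when some move reaches an L, and L when every move reaches a W.
Every edge goes from a vertex to one that appears earlier in the order F, A, B, C, E, D, so processing vertices in that order labels each vertex after all of its successors.
F: no outgoing edge → L
A: reaches L-position F → W
B: reaches L-position F → W
C: only reaches B(W), A(W), all W → L
E: only reaches B(W), A(W), all W → L
D: reaches L-position E → W
From D the player to move can move to E, reaching an L position.

The first player wins.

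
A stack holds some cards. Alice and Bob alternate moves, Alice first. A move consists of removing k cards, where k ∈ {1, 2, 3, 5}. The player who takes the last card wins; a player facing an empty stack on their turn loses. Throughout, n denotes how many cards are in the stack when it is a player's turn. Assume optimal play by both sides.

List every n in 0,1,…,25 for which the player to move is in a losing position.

Label each position W (a win for the player to move) or L (a loss). A position with no legal move is L; any other position is W exactly when some move reaches an L, and L when every move reaches a W.
n=0: no move → L
n=1: →0(L), so W
n=2: →0(L), so W
n=3: →0(L), so W
n=4: →3(W), 2(W), 1(W) — all W, so L
n=5: →4(L), so W
n=6: →4(L), so W
n=7: →4(L), so W
n=8: →7(W), 6(W), 5(W), 3(W) — all W, so L
n=9: →8(L), so W
n=10: →8(L), so W
n=11: →8(L), so W
n=12: →11(W), 10(W), 9(W), 7(W) — all W, so L
n=13: →12(L), so W
n=14: →12(L), so W
n=15: →12(L), so W
n=16: →15(W), 14(W), 13(W), 11(W) — all W, so L
n=17: →16(L), so W
n=18: →16(L), so W
n=19: →16(L), so W
n=20: →19(W), 18(W), 17(W), 15(W) — all W, so L
n=21: →20(L), so W
n=22: →20(L), so W
n=23: →20(L), so W
n=24: →23(W), 22(W), 21(W), 19(W) — all W, so L
n=25: →24(L), so W
The losing starting values of n are exactly the entries labelled L in this table (7 of them).

0, 4, 8, 12, 16, 20, 24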